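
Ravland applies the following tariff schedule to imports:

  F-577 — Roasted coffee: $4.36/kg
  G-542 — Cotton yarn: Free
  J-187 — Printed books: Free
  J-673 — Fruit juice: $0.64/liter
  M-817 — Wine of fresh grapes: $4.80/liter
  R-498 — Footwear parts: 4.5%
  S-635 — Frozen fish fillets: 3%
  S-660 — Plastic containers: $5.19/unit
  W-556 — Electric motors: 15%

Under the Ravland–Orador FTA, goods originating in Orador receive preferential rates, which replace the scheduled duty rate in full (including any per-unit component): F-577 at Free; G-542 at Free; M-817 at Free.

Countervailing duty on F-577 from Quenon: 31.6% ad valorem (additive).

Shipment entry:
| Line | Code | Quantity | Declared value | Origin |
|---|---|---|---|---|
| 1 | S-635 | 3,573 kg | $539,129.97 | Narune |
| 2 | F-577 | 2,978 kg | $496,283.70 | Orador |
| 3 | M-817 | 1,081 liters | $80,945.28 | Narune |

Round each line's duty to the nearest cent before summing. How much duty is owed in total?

Line 1 (S-635, Narune, 3,573 kg, $539,129.97):
Base rate for S-635 is 3%.
Duty = $539,129.97 × 3% = $16,173.90.
Line 2 (F-577, Orador, 2,978 kg, $496,283.70):
Base rate for F-577 is $4.36/kg.
Origin Orador qualifies under the Ravland–Orador agreement and F-577 is covered: preferential rate Free applies instead.
The additional-duty order on F-577 targets Quenon, not Orador; it does not apply.
Duty = $496,283.70 × 0% = $0.00.
Line 3 (M-817, Narune, 1,081 liters, $80,945.28):
Base rate for M-817 is $4.80/liter.
M-817 has an FTA preferential rate, but origin Narune is not Orador; base rate stands.
Duty = 1,081 × $4.80 = $5,188.80.
Total = $16,173.90 + $0.00 + $5,188.80 = $21,362.70.

$21,362.70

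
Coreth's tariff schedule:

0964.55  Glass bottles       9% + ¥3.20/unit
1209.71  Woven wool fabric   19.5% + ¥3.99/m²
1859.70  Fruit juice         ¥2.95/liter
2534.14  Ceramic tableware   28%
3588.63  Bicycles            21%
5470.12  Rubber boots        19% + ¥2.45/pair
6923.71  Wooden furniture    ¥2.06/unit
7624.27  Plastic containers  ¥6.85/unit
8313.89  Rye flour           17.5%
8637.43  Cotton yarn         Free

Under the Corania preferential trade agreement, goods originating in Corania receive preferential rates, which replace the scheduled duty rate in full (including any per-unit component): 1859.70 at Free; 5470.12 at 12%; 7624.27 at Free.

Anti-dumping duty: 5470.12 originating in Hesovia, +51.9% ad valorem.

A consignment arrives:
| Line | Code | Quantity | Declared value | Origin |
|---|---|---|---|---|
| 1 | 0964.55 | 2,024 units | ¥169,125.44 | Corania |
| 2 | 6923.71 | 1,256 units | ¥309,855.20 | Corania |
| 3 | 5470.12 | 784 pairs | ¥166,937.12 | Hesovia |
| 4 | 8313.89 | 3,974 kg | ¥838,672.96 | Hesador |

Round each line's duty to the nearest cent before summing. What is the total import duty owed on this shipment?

Line 1 (0964.55, Corania, 2,024 units, ¥169,125.44):
Base rate for 0964.55 is 9% + ¥3.20/unit.
Origin Corania is the FTA partner but 0964.55 is not on the preference list; base rate stands.
Duty = ¥169,125.44 × 9% + 2,024 × ¥3.20 = ¥21,698.09.
Line 2 (6923.71, Corania, 1,256 units, ¥309,855.20):
Base rate for 6923.71 is ¥2.06/unit.
Origin Corania is the FTA partner but 6923.71 is not on the preference list; base rate stands.
Duty = 1,256 × ¥2.06 = ¥2,587.36.
Line 3 (5470.12, Hesovia, 784 pairs, ¥166,937.12):
Base rate for 5470.12 is 19% + ¥2.45/pair.
5470.12 has an FTA preferential rate, but origin Hesovia is not Corania; base rate stands.
Additional duty on 5470.12 from Hesovia: +51.9%. Applied ad valorem rate: 19% + 51.9% = 70.9%.
Duty = ¥166,937.12 × 70.9% + 784 × ¥2.45 = ¥120,279.22.
Line 4 (8313.89, Hesador, 3,974 kg, ¥838,672.96):
Base rate for 8313.89 is 17.5%.
Duty = ¥838,672.96 × 17.5% = ¥146,767.77.
Total = ¥21,698.09 + ¥2,587.36 + ¥120,279.22 + ¥146,767.77 = ¥291,332.44.

¥291,332.44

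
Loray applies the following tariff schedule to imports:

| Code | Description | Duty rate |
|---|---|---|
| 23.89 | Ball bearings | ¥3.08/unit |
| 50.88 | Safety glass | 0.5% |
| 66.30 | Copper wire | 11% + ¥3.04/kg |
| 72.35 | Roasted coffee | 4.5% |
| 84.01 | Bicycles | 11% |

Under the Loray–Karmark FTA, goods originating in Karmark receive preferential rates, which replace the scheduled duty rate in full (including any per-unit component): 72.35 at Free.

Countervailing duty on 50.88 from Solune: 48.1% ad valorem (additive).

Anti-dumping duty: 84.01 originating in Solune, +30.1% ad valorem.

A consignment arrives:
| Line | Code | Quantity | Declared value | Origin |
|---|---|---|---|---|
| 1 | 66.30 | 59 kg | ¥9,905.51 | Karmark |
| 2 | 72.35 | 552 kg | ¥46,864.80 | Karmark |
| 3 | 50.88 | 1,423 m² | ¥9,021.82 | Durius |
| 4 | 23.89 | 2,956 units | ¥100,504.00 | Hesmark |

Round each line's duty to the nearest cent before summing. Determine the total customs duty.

Line 1 (66.30, Karmark, 59 kg, ¥9,905.51):
Base rate for 66.30 is 11% + ¥3.04/kg.
Origin Karmark is the FTA partner but 66.30 is not on the preference list; base rate stands.
Duty = ¥9,905.51 × 11% + 59 × ¥3.04 = ¥1,268.97.
Line 2 (72.35, Karmark, 552 kg, ¥46,864.80):
Base rate for 72.35 is 4.5%.
Origin Karmark qualifies under the Loray–Karmark agreement and 72.35 is covered: preferential rate Free applies instead.
Duty = ¥46,864.80 × 0% = ¥0.00.
Line 3 (50.88, Durius, 1,423 m², ¥9,021.82):
Base rate for 50.88 is 0.5%.
The additional-duty order on 50.88 targets Solune, not Durius; it does not apply.
Duty = ¥9,021.82 × 0.5% = ¥45.11.
Line 4 (23.89, Hesmark, 2,956 units, ¥100,504.00):
Base rate for 23.89 is ¥3.08/unit.
Duty = 2,956 × ¥3.08 = ¥9,104.48.
Total = ¥1,268.97 + ¥0.00 + ¥45.11 + ¥9,104.48 = ¥10,418.56.

¥10,418.56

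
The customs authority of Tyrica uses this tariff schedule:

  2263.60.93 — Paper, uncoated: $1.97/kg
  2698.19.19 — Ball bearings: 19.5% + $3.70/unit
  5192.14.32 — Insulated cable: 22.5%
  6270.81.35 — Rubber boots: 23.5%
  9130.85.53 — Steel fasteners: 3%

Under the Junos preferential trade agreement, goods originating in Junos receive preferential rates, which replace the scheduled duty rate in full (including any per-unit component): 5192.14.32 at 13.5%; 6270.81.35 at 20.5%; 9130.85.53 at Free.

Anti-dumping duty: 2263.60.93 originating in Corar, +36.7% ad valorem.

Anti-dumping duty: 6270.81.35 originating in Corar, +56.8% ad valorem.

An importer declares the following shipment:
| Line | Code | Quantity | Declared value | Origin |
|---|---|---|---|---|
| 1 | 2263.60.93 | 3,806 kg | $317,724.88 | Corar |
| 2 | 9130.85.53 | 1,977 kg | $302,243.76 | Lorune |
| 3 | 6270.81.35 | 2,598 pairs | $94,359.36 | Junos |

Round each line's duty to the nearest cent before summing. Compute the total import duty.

$152,513.83

Line 1 (2263.60.93, Corar, 3,806 kg, $317,724.88):
Base rate for 2263.60.93 is $1.97/kg.
Additional duty on 2263.60.93 from Corar: +36.7% ad valorem. Applied ad valorem rate = 36.7%.
Duty = $317,724.88 × 36.7% + 3,806 × $1.97 = $124,102.85.
Line 2 (9130.85.53, Lorune, 1,977 kg, $302,243.76):
Base rate for 9130.85.53 is 3%.
9130.85.53 has an FTA preferential rate, but origin Lorune is not Junos; base rate stands.
Duty = $302,243.76 × 3% = $9,067.31.
Line 3 (6270.81.35, Junos, 2,598 pairs, $94,359.36):
Base rate for 6270.81.35 is 23.5%.
Origin Junos qualifies under the Tyrica–Junos agreement and 6270.81.35 is covered: preferential rate 20.5% applies instead.
The additional-duty order on 6270.81.35 targets Corar, not Junos; it does not apply.
Duty = $94,359.36 × 20.5% = $19,343.67.
Total = $124,102.85 + $9,067.31 + $19,343.67 = $152,513.83.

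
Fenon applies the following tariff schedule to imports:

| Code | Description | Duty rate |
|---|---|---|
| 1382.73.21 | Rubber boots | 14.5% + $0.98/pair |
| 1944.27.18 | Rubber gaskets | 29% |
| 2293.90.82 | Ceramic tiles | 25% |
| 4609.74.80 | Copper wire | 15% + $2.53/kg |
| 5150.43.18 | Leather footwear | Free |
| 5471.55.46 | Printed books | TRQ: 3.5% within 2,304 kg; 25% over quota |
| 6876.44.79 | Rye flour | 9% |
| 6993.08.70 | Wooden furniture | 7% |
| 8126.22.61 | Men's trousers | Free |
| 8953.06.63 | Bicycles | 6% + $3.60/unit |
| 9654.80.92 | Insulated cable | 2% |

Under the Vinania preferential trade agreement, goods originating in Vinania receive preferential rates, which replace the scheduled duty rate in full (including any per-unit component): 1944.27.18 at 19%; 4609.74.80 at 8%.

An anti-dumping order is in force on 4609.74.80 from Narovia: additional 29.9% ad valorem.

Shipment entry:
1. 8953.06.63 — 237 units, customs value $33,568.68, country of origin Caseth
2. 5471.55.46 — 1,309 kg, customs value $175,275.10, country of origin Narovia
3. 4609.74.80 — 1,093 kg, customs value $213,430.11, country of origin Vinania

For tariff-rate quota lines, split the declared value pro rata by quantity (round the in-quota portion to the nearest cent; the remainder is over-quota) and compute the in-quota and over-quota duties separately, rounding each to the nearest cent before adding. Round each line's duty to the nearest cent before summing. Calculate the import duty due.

Line 1 (8953.06.63, Caseth, 237 units, $33,568.68):
Base rate for 8953.06.63 is 6% + $3.60/unit.
Duty = $33,568.68 × 6% + 237 × $3.60 = $2,867.32.
Line 2 (5471.55.46, Narovia, 1,309 kg, $175,275.10):
Code 5471.55.46 is under a tariff-rate quota (threshold 2,304 kg). Quantity 1,309 kg is within the quota, so the in-quota rate 3.5% applies to the full value.
Duty = $175,275.10 × 3.5% = $6,134.63.
Line 3 (4609.74.80, Vinania, 1,093 kg, $213,430.11):
Base rate for 4609.74.80 is 15% + $2.53/kg.
Origin Vinania qualifies under the Fenon–Vinania agreement and 4609.74.80 is covered: preferential rate 8% applies instead.
The additional-duty order on 4609.74.80 targets Narovia, not Vinania; it does not apply.
Duty = $213,430.11 × 8% = $17,074.41.
Total = $2,867.32 + $6,134.63 + $17,074.41 = $26,076.36.

$26,076.36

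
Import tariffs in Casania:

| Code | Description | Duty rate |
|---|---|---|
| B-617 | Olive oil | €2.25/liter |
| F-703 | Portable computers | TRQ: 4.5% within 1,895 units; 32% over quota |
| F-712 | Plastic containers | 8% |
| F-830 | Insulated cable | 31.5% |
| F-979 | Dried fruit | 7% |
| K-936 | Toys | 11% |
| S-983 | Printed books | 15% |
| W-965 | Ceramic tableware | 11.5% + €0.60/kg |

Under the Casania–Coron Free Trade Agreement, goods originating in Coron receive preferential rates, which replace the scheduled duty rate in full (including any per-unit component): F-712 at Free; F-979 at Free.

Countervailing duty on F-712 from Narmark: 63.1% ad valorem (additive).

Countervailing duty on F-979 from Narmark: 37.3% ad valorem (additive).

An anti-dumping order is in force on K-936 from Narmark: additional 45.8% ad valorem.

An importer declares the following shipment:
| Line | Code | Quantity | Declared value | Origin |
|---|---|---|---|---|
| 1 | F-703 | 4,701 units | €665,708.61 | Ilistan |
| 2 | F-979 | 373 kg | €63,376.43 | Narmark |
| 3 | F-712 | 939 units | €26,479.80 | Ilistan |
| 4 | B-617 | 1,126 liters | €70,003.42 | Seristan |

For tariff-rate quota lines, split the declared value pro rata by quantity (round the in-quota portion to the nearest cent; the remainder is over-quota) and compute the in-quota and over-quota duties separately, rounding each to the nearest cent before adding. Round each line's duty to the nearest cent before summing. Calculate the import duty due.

Line 1 (F-703, Ilistan, 4,701 units, €665,708.61):
Code F-703 is under a tariff-rate quota (threshold 1,895 units). In-quota: 1,895 units at 4.5%; over-quota: 2,806 units at 32%.
Pro-rata value split: in-quota = €665,708.61 × 1,895/4,701 = €268,350.95; over-quota = €665,708.61 − €268,350.95 = €397,357.66.
In-quota duty = €268,350.95 × 4.5% = €12,075.79. Over-quota duty = €397,357.66 × 32% = €127,154.45.
Line duty = €12,075.79 + €127,154.45 = €139,230.24.
Line 2 (F-979, Narmark, 373 kg, €63,376.43):
Base rate for F-979 is 7%.
F-979 has an FTA preferential rate, but origin Narmark is not Coron; base rate stands.
Additional duty on F-979 from Narmark: +37.3%. Applied ad valorem rate: 7% + 37.3% = 44.3%.
Duty = €63,376.43 × 44.3% = €28,075.76.
Line 3 (F-712, Ilistan, 939 units, €26,479.80):
Base rate for F-712 is 8%.
F-712 has an FTA preferential rate, but origin Ilistan is not Coron; base rate stands.
The additional-duty order on F-712 targets Narmark, not Ilistan; it does not apply.
Duty = €26,479.80 × 8% = €2,118.38.
Line 4 (B-617, Seristan, 1,126 liters, €70,003.42):
Base rate for B-617 is €2.25/liter.
Duty = 1,126 × €2.25 = €2,533.50.
Total = €139,230.24 + €28,075.76 + €2,118.38 + €2,533.50 = €171,957.88.

€171,957.88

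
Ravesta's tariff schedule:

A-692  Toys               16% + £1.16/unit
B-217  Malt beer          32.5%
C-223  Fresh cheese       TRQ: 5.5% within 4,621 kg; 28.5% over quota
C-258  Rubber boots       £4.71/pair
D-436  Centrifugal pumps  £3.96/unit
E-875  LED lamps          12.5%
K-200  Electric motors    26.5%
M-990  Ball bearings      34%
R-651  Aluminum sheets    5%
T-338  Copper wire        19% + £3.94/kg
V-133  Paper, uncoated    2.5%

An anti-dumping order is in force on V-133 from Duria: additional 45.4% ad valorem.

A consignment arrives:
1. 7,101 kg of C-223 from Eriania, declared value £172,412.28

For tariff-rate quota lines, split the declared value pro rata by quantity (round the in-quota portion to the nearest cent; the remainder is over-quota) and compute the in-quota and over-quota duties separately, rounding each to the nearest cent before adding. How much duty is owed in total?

Line 1 (C-223, Eriania, 7,101 kg, £172,412.28):
Code C-223 is under a tariff-rate quota (threshold 4,621 kg). In-quota: 4,621 kg at 5.5%; over-quota: 2,480 kg at 28.5%.
Pro-rata value split: in-quota = £172,412.28 × 4,621/7,101 = £112,197.88; over-quota = £172,412.28 − £112,197.88 = £60,214.40.
In-quota duty = £112,197.88 × 5.5% = £6,170.88. Over-quota duty = £60,214.40 × 28.5% = £17,161.10.
Line duty = £6,170.88 + £17,161.10 = £23,331.98.

£23,331.98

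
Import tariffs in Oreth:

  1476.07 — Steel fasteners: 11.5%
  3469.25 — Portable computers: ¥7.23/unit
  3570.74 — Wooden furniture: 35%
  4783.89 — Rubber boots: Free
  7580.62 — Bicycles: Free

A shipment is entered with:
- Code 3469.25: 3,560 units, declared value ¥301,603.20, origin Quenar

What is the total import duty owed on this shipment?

Line 1 (3469.25, Quenar, 3,560 units, ¥301,603.20):
Base rate for 3469.25 is ¥7.23/unit.
Duty = 3,560 × ¥7.23 = ¥25,738.80.

¥25,738.80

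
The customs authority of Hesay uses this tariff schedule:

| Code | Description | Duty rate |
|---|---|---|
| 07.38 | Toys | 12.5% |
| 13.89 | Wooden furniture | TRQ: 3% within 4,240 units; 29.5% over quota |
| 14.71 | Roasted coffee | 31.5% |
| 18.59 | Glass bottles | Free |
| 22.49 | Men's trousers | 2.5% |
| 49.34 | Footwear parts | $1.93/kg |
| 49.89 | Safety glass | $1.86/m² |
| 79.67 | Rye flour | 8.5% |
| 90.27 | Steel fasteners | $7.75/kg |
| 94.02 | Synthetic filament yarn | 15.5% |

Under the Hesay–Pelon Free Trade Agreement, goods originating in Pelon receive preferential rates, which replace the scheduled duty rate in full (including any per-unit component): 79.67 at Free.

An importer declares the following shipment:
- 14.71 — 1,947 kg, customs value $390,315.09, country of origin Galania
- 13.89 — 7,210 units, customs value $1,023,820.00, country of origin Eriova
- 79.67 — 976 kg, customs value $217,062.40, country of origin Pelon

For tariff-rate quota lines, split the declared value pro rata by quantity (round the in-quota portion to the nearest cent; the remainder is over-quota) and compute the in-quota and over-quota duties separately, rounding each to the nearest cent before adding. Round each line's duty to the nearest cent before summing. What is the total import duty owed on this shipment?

Line 1 (14.71, Galania, 1,947 kg, $390,315.09):
Base rate for 14.71 is 31.5%.
Duty = $390,315.09 × 31.5% = $122,949.25.
Line 2 (13.89, Eriova, 7,210 units, $1,023,820.00):
Code 13.89 is under a tariff-rate quota (threshold 4,240 units). In-quota: 4,240 units at 3%; over-quota: 2,970 units at 29.5%.
Pro-rata value split: in-quota = $1,023,820.00 × 4,240/7,210 = $602,080.00; over-quota = $1,023,820.00 − $602,080.00 = $421,740.00.
In-quota duty = $602,080.00 × 3% = $18,062.40. Over-quota duty = $421,740.00 × 29.5% = $124,413.30.
Line duty = $18,062.40 + $124,413.30 = $142,475.70.
Line 3 (79.67, Pelon, 976 kg, $217,062.40):
Base rate for 79.67 is 8.5%.
Origin Pelon qualifies under the Hesay–Pelon agreement and 79.67 is covered: preferential rate Free applies instead.
Duty = $217,062.40 × 0% = $0.00.
Total = $122,949.25 + $142,475.70 + $0.00 = $265,424.95.

$265,424.95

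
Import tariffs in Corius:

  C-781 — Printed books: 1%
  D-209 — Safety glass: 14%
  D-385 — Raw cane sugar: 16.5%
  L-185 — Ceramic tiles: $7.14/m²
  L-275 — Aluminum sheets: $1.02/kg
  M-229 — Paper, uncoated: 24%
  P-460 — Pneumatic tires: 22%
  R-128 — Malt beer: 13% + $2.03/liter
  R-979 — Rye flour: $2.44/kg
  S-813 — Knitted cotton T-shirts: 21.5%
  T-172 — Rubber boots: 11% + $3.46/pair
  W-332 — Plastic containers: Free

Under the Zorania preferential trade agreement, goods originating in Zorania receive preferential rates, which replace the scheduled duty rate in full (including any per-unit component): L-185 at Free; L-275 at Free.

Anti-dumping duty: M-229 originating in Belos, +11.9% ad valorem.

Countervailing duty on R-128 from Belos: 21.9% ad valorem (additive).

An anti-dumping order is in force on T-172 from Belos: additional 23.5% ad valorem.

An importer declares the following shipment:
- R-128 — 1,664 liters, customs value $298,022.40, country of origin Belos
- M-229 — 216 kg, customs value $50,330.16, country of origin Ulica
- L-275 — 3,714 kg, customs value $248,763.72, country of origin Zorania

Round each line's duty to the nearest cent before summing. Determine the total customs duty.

Line 1 (R-128, Belos, 1,664 liters, $298,022.40):
Base rate for R-128 is 13% + $2.03/liter.
Additional duty on R-128 from Belos: +21.9%. Applied ad valorem rate: 13% + 21.9% = 34.9%.
Duty = $298,022.40 × 34.9% + 1,664 × $2.03 = $107,387.74.
Line 2 (M-229, Ulica, 216 kg, $50,330.16):
Base rate for M-229 is 24%.
The additional-duty order on M-229 targets Belos, not Ulica; it does not apply.
Duty = $50,330.16 × 24% = $12,079.24.
Line 3 (L-275, Zorania, 3,714 kg, $248,763.72):
Base rate for L-275 is $1.02/kg.
Origin Zorania qualifies under the Corius–Zorania agreement and L-275 is covered: preferential rate Free applies instead.
Duty = $248,763.72 × 0% = $0.00.
Total = $107,387.74 + $12,079.24 + $0.00 = $119,466.98.

$119,466.98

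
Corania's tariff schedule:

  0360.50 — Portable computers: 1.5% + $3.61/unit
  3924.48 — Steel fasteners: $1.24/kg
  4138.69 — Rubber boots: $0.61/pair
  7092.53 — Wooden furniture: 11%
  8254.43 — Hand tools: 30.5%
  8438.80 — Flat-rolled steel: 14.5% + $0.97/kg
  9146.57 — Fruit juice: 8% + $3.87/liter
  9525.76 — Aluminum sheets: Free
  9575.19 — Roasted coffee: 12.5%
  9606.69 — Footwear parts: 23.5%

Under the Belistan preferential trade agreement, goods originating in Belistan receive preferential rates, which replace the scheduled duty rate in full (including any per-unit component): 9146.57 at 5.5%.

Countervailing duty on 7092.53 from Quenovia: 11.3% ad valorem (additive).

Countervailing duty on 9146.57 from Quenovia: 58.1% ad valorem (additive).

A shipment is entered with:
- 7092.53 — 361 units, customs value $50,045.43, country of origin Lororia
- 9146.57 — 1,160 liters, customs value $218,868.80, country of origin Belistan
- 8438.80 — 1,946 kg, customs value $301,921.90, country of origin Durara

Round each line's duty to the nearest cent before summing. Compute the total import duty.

$63,209.08

Line 1 (7092.53, Lororia, 361 units, $50,045.43):
Base rate for 7092.53 is 11%.
The additional-duty order on 7092.53 targets Quenovia, not Lororia; it does not apply.
Duty = $50,045.43 × 11% = $5,505.00.
Line 2 (9146.57, Belistan, 1,160 liters, $218,868.80):
Base rate for 9146.57 is 8% + $3.87/liter.
Origin Belistan qualifies under the Corania–Belistan agreement and 9146.57 is covered: preferential rate 5.5% applies instead.
The additional-duty order on 9146.57 targets Quenovia, not Belistan; it does not apply.
Duty = $218,868.80 × 5.5% = $12,037.78.
Line 3 (8438.80, Durara, 1,946 kg, $301,921.90):
Base rate for 8438.80 is 14.5% + $0.97/kg.
Duty = $301,921.90 × 14.5% + 1,946 × $0.97 = $45,666.30.
Total = $5,505.00 + $12,037.78 + $45,666.30 = $63,209.08.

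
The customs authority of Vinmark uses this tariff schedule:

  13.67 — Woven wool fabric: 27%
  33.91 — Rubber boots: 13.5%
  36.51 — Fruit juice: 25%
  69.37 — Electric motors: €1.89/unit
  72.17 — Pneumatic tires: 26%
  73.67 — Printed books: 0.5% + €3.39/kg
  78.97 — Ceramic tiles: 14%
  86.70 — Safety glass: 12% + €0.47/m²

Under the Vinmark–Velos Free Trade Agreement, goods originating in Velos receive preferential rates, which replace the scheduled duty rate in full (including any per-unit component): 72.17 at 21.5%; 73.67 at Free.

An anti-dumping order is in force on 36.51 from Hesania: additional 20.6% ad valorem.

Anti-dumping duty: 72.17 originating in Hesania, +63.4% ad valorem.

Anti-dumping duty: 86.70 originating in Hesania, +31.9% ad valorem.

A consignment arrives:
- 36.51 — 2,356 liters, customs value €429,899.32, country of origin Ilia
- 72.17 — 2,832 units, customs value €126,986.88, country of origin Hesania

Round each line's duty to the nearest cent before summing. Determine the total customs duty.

€221,001.10

Line 1 (36.51, Ilia, 2,356 liters, €429,899.32):
Base rate for 36.51 is 25%.
The additional-duty order on 36.51 targets Hesania, not Ilia; it does not apply.
Duty = €429,899.32 × 25% = €107,474.83.
Line 2 (72.17, Hesania, 2,832 units, €126,986.88):
Base rate for 72.17 is 26%.
72.17 has an FTA preferential rate, but origin Hesania is not Velos; base rate stands.
Additional duty on 72.17 from Hesania: +63.4%. Applied ad valorem rate: 26% + 63.4% = 89.4%.
Duty = €126,986.88 × 89.4% = €113,526.27.
Total = €107,474.83 + €113,526.27 = €221,001.10.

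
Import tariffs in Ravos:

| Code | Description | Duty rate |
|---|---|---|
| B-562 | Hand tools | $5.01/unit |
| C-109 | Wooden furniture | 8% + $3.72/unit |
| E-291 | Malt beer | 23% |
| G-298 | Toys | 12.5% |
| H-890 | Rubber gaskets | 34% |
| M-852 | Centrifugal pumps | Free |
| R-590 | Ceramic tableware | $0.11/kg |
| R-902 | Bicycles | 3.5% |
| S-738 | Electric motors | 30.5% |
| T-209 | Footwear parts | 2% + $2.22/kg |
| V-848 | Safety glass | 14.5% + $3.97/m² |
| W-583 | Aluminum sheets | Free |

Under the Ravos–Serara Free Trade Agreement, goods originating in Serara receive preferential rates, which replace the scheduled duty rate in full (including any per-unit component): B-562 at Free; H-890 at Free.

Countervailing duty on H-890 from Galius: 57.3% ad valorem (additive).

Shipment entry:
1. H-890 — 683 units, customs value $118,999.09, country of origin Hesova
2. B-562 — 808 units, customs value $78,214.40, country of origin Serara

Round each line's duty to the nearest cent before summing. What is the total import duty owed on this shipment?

$40,459.69

Line 1 (H-890, Hesova, 683 units, $118,999.09):
Base rate for H-890 is 34%.
H-890 has an FTA preferential rate, but origin Hesova is not Serara; base rate stands.
The additional-duty order on H-890 targets Galius, not Hesova; it does not apply.
Duty = $118,999.09 × 34% = $40,459.69.
Line 2 (B-562, Serara, 808 units, $78,214.40):
Base rate for B-562 is $5.01/unit.
Origin Serara qualifies under the Ravos–Serara agreement and B-562 is covered: preferential rate Free applies instead.
Duty = $78,214.40 × 0% = $0.00.
Total = $40,459.69 + $0.00 = $40,459.69.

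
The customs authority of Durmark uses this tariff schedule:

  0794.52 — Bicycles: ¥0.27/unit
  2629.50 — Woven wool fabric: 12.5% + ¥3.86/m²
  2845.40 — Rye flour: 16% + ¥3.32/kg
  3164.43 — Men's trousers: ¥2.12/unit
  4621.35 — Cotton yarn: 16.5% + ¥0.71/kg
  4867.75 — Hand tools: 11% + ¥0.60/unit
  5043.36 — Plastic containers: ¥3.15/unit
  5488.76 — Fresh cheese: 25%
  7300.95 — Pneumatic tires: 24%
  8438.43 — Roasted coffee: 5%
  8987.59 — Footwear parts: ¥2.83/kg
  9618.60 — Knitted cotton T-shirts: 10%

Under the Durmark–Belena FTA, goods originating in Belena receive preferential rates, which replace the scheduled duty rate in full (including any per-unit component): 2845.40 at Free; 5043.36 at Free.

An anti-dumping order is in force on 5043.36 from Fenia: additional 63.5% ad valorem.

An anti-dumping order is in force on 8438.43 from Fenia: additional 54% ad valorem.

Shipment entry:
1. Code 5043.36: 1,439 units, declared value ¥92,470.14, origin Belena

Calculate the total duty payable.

Line 1 (5043.36, Belena, 1,439 units, ¥92,470.14):
Base rate for 5043.36 is ¥3.15/unit.
Origin Belena qualifies under the Durmark–Belena agreement and 5043.36 is covered: preferential rate Free applies instead.
The additional-duty order on 5043.36 targets Fenia, not Belena; it does not apply.
Duty = ¥92,470.14 × 0% = ¥0.00.

¥0.00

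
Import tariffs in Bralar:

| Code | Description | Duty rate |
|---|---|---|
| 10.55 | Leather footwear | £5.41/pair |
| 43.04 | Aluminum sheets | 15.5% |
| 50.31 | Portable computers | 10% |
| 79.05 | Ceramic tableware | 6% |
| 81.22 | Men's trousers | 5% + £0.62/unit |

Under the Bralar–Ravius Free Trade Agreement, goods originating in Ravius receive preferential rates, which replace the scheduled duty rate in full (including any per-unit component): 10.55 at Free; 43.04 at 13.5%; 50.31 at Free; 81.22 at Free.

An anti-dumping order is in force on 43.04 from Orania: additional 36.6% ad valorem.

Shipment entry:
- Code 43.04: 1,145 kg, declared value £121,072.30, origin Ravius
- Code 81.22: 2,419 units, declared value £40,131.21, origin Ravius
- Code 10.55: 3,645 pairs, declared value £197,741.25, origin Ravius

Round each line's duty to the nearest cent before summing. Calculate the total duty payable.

£16,344.76

Line 1 (43.04, Ravius, 1,145 kg, £121,072.30):
Base rate for 43.04 is 15.5%.
Origin Ravius qualifies under the Bralar–Ravius agreement and 43.04 is covered: preferential rate 13.5% applies instead.
The additional-duty order on 43.04 targets Orania, not Ravius; it does not apply.
Duty = £121,072.30 × 13.5% = £16,344.76.
Line 2 (81.22, Ravius, 2,419 units, £40,131.21):
Base rate for 81.22 is 5% + £0.62/unit.
Origin Ravius qualifies under the Bralar–Ravius agreement and 81.22 is covered: preferential rate Free applies instead.
Duty = £40,131.21 × 0% = £0.00.
Line 3 (10.55, Ravius, 3,645 pairs, £197,741.25):
Base rate for 10.55 is £5.41/pair.
Origin Ravius qualifies under the Bralar–Ravius agreement and 10.55 is covered: preferential rate Free applies instead.
Duty = £197,741.25 × 0% = £0.00.
Total = £16,344.76 + £0.00 + £0.00 = £16,344.76.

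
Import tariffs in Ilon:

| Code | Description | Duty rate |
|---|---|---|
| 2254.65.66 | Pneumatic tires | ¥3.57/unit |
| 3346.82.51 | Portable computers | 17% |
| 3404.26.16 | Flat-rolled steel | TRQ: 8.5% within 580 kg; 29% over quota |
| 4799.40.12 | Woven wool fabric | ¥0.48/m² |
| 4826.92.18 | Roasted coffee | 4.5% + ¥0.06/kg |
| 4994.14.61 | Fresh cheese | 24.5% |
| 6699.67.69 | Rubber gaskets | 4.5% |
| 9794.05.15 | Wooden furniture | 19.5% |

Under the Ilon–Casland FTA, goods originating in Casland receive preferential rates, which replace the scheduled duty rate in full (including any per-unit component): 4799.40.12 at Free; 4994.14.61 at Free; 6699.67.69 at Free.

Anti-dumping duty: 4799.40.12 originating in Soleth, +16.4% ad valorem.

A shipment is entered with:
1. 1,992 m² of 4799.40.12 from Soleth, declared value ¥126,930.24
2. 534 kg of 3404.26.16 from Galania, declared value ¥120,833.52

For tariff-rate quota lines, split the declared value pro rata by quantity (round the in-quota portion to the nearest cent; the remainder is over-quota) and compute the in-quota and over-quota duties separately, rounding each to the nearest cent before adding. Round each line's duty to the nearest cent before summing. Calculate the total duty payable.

Line 1 (4799.40.12, Soleth, 1,992 m², ¥126,930.24):
Base rate for 4799.40.12 is ¥0.48/m².
4799.40.12 has an FTA preferential rate, but origin Soleth is not Casland; base rate stands.
Additional duty on 4799.40.12 from Soleth: +16.4% ad valorem. Applied ad valorem rate = 16.4%.
Duty = ¥126,930.24 × 16.4% + 1,992 × ¥0.48 = ¥21,772.72.
Line 2 (3404.26.16, Galania, 534 kg, ¥120,833.52):
Code 3404.26.16 is under a tariff-rate quota (threshold 580 kg). Quantity 534 kg is within the quota, so the in-quota rate 8.5% applies to the full value.
Duty = ¥120,833.52 × 8.5% = ¥10,270.85.
Total = ¥21,772.72 + ¥10,270.85 = ¥32,043.57.

¥32,043.57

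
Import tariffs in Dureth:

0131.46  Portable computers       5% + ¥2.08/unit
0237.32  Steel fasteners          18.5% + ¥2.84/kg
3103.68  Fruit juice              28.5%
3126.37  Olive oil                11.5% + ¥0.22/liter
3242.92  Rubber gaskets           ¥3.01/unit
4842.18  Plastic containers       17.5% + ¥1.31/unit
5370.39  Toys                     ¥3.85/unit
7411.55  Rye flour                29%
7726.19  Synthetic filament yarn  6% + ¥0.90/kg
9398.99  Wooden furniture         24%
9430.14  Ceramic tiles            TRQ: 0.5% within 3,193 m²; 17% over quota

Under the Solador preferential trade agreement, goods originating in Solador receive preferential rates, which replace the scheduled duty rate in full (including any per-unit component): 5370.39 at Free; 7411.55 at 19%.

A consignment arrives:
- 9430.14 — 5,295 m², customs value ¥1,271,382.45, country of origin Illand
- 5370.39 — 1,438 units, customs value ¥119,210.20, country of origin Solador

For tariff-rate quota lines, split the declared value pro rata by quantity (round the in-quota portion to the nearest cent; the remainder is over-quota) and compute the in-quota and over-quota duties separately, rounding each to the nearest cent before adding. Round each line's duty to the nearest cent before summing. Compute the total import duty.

¥89,634.27

Line 1 (9430.14, Illand, 5,295 m², ¥1,271,382.45):
Code 9430.14 is under a tariff-rate quota (threshold 3,193 m²). In-quota: 3,193 m² at 0.5%; over-quota: 2,102 m² at 17%.
Pro-rata value split: in-quota = ¥1,271,382.45 × 3,193/5,295 = ¥766,671.23; over-quota = ¥1,271,382.45 − ¥766,671.23 = ¥504,711.22.
In-quota duty = ¥766,671.23 × 0.5% = ¥3,833.36. Over-quota duty = ¥504,711.22 × 17% = ¥85,800.91.
Line duty = ¥3,833.36 + ¥85,800.91 = ¥89,634.27.
Line 2 (5370.39, Solador, 1,438 units, ¥119,210.20):
Base rate for 5370.39 is ¥3.85/unit.
Origin Solador qualifies under the Dureth–Solador agreement and 5370.39 is covered: preferential rate Free applies instead.
Duty = ¥119,210.20 × 0% = ¥0.00.
Total = ¥89,634.27 + ¥0.00 = ¥89,634.27.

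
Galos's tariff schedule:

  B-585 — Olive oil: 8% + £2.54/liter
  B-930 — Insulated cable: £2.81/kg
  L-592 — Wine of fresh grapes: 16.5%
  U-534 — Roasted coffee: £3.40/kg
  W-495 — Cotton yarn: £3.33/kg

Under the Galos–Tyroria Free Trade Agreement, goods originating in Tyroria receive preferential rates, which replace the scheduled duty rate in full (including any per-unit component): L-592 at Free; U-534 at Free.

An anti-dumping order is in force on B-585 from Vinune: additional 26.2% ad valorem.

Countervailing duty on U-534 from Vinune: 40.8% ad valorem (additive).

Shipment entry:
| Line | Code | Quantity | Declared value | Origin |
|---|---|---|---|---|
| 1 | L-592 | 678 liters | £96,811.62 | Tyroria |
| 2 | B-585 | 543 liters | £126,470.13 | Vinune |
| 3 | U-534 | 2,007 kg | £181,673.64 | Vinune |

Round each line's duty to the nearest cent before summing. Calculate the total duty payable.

Line 1 (L-592, Tyroria, 678 liters, £96,811.62):
Base rate for L-592 is 16.5%.
Origin Tyroria qualifies under the Galos–Tyroria agreement and L-592 is covered: preferential rate Free applies instead.
Duty = £96,811.62 × 0% = £0.00.
Line 2 (B-585, Vinune, 543 liters, £126,470.13):
Base rate for B-585 is 8% + £2.54/liter.
Additional duty on B-585 from Vinune: +26.2%. Applied ad valorem rate: 8% + 26.2% = 34.2%.
Duty = £126,470.13 × 34.2% + 543 × £2.54 = £44,632.00.
Line 3 (U-534, Vinune, 2,007 kg, £181,673.64):
Base rate for U-534 is £3.40/kg.
U-534 has an FTA preferential rate, but origin Vinune is not Tyroria; base rate stands.
Additional duty on U-534 from Vinune: +40.8% ad valorem. Applied ad valorem rate = 40.8%.
Duty = £181,673.64 × 40.8% + 2,007 × £3.40 = £80,946.65.
Total = £0.00 + £44,632.00 + £80,946.65 = £125,578.65.

£125,578.65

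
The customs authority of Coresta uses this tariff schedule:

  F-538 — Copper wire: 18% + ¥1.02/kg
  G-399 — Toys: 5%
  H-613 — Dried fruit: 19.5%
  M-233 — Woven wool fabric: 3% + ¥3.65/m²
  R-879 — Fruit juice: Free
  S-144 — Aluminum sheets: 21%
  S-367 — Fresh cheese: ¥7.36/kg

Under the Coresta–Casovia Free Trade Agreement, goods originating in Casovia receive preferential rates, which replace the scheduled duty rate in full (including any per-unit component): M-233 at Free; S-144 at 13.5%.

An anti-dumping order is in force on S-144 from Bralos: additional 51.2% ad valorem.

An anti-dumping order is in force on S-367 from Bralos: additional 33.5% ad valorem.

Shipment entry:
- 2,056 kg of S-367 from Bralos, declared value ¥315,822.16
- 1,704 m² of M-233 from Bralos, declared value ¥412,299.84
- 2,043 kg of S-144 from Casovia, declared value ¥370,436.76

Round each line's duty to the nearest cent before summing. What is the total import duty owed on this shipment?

Line 1 (S-367, Bralos, 2,056 kg, ¥315,822.16):
Base rate for S-367 is ¥7.36/kg.
Additional duty on S-367 from Bralos: +33.5% ad valorem. Applied ad valorem rate = 33.5%.
Duty = ¥315,822.16 × 33.5% + 2,056 × ¥7.36 = ¥120,932.58.
Line 2 (M-233, Bralos, 1,704 m², ¥412,299.84):
Base rate for M-233 is 3% + ¥3.65/m².
M-233 has an FTA preferential rate, but origin Bralos is not Casovia; base rate stands.
Duty = ¥412,299.84 × 3% + 1,704 × ¥3.65 = ¥18,588.60.
Line 3 (S-144, Casovia, 2,043 kg, ¥370,436.76):
Base rate for S-144 is 21%.
Origin Casovia qualifies under the Coresta–Casovia agreement and S-144 is covered: preferential rate 13.5% applies instead.
The additional-duty order on S-144 targets Bralos, not Casovia; it does not apply.
Duty = ¥370,436.76 × 13.5% = ¥50,008.96.
Total = ¥120,932.58 + ¥18,588.60 + ¥50,008.96 = ¥189,530.14.

¥189,530.14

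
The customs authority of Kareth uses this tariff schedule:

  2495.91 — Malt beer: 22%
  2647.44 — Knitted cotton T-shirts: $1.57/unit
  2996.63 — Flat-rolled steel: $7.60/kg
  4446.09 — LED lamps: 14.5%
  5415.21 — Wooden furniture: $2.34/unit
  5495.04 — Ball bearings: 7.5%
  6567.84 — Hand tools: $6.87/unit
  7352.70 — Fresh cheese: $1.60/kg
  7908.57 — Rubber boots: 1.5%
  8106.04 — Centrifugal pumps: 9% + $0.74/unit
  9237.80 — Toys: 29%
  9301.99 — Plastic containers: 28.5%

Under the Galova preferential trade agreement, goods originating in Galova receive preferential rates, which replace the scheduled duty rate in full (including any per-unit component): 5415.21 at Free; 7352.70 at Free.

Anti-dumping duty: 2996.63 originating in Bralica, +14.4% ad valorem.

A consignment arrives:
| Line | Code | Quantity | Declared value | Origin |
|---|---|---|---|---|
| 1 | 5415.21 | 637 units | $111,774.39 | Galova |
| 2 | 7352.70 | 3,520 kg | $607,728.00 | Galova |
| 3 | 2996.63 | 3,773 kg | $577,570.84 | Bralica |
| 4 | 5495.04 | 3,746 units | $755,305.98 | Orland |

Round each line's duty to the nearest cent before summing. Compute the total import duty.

Line 1 (5415.21, Galova, 637 units, $111,774.39):
Base rate for 5415.21 is $2.34/unit.
Origin Galova qualifies under the Kareth–Galova agreement and 5415.21 is covered: preferential rate Free applies instead.
Duty = $111,774.39 × 0% = $0.00.
Line 2 (7352.70, Galova, 3,520 kg, $607,728.00):
Base rate for 7352.70 is $1.60/kg.
Origin Galova qualifies under the Kareth–Galova agreement and 7352.70 is covered: preferential rate Free applies instead.
Duty = $607,728.00 × 0% = $0.00.
Line 3 (2996.63, Bralica, 3,773 kg, $577,570.84):
Base rate for 2996.63 is $7.60/kg.
Additional duty on 2996.63 from Bralica: +14.4% ad valorem. Applied ad valorem rate = 14.4%.
Duty = $577,570.84 × 14.4% + 3,773 × $7.60 = $111,845.00.
Line 4 (5495.04, Orland, 3,746 units, $755,305.98):
Base rate for 5495.04 is 7.5%.
Duty = $755,305.98 × 7.5% = $56,647.95.
Total = $0.00 + $0.00 + $111,845.00 + $56,647.95 = $168,492.95.

$168,492.95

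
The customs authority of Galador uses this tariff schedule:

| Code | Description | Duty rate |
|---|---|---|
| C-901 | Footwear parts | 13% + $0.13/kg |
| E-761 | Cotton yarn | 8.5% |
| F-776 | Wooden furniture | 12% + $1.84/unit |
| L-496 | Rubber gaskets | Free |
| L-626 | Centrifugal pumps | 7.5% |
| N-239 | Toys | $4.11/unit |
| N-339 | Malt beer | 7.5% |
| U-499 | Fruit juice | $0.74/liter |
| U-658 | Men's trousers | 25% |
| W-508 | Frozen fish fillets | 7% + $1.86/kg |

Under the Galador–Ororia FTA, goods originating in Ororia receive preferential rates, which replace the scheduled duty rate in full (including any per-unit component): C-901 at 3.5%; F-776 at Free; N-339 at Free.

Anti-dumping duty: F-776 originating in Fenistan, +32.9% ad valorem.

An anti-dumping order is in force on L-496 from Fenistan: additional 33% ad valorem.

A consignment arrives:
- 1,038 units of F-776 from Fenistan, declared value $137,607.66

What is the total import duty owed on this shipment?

$63,695.76

Line 1 (F-776, Fenistan, 1,038 units, $137,607.66):
Base rate for F-776 is 12% + $1.84/unit.
F-776 has an FTA preferential rate, but origin Fenistan is not Ororia; base rate stands.
Additional duty on F-776 from Fenistan: +32.9%. Applied ad valorem rate: 12% + 32.9% = 44.9%.
Duty = $137,607.66 × 44.9% + 1,038 × $1.84 = $63,695.76.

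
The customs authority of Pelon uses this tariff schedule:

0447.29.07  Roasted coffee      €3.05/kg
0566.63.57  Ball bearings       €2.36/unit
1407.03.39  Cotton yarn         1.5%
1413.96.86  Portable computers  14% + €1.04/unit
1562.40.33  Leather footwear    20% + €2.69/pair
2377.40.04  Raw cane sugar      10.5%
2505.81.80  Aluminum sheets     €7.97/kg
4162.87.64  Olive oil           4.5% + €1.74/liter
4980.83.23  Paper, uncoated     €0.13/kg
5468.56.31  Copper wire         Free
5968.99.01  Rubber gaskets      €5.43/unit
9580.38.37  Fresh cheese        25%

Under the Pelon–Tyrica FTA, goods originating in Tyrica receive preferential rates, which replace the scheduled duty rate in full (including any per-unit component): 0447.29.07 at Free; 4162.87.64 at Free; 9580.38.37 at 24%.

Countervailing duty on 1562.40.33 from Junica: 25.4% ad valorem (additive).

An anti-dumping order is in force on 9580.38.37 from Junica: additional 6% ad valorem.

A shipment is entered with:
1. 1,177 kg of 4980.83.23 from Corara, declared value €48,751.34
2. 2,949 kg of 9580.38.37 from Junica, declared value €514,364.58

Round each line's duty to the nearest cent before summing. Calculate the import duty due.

Line 1 (4980.83.23, Corara, 1,177 kg, €48,751.34):
Base rate for 4980.83.23 is €0.13/kg.
Duty = 1,177 × €0.13 = €153.01.
Line 2 (9580.38.37, Junica, 2,949 kg, €514,364.58):
Base rate for 9580.38.37 is 25%.
9580.38.37 has an FTA preferential rate, but origin Junica is not Tyrica; base rate stands.
Additional duty on 9580.38.37 from Junica: +6%. Applied ad valorem rate: 25% + 6% = 31%.
Duty = €514,364.58 × 31% = €159,453.02.
Total = €153.01 + €159,453.02 = €159,606.03.

€159,606.03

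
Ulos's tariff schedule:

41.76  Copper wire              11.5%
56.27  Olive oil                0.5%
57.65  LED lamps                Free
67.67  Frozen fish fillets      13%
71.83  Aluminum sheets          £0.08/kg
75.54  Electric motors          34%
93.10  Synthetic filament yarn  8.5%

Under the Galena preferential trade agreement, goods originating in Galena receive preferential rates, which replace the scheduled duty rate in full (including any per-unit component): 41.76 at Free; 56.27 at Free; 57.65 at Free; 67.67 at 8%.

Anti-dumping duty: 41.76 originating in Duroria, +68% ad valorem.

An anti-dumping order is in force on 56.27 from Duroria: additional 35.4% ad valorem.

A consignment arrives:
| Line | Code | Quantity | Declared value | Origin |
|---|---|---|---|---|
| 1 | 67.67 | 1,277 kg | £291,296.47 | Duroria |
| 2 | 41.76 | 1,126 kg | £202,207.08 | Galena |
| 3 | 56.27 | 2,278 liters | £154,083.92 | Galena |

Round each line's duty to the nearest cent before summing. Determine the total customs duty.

Line 1 (67.67, Duroria, 1,277 kg, £291,296.47):
Base rate for 67.67 is 13%.
67.67 has an FTA preferential rate, but origin Duroria is not Galena; base rate stands.
Duty = £291,296.47 × 13% = £37,868.54.
Line 2 (41.76, Galena, 1,126 kg, £202,207.08):
Base rate for 41.76 is 11.5%.
Origin Galena qualifies under the Ulos–Galena agreement and 41.76 is covered: preferential rate Free applies instead.
The additional-duty order on 41.76 targets Duroria, not Galena; it does not apply.
Duty = £202,207.08 × 0% = £0.00.
Line 3 (56.27, Galena, 2,278 liters, £154,083.92):
Base rate for 56.27 is 0.5%.
Origin Galena qualifies under the Ulos–Galena agreement and 56.27 is covered: preferential rate Free applies instead.
The additional-duty order on 56.27 targets Duroria, not Galena; it does not apply.
Duty = £154,083.92 × 0% = £0.00.
Total = £37,868.54 + £0.00 + £0.00 = £37,868.54.

£37,868.54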